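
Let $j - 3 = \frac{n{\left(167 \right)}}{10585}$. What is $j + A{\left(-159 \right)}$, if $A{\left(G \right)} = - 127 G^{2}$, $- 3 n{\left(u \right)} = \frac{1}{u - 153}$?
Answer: $- \frac{1427373785881}{444570} \approx -3.2107 \cdot 10^{6}$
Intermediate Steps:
$n{\left(u \right)} = - \frac{1}{3 \left(-153 + u\right)}$ ($n{\left(u \right)} = - \frac{1}{3 \left(u - 153\right)} = - \frac{1}{3 \left(-153 + u\right)}$)
$j = \frac{1333709}{444570}$ ($j = 3 + \frac{\left(-1\right) \frac{1}{-459 + 3 \cdot 167}}{10585} = 3 + - \frac{1}{-459 + 501} \cdot \frac{1}{10585} = 3 + - \frac{1}{42} \cdot \frac{1}{10585} = 3 + \left(-1\right) \frac{1}{42} \cdot \frac{1}{10585} = 3 - \frac{1}{444570} = \frac{1333709}{444570} \approx 3.0$)
$j + A{\left(-159 \right)} = \frac{1333709}{444570} - 127 \left(-159\right)^{2} = \frac{1333709}{444570} - 3210687 = - \frac{1427373785881}{444570}$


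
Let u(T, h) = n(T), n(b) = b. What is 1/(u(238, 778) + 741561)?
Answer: 1/741799 ≈ 1.3481e-6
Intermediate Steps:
u(T, h) = T
1/(u(238, 778) + 741561) = 1/(238 + 741561) = 1/741799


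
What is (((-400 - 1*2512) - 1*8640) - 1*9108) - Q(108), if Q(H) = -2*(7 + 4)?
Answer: -20638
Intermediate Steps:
Q(H) = -22 (Q(H) = -2*11 = -22)
(((-400 - 1*2512) - 1*8640) - 1*9108) - Q(108) = (((-400 - 1*2512) - 1*8640) - 1*9108) - 1*(-22) = (((-400 - 2512) - 8640) - 9108) + 22 = ((-2912 - 8640) - 9108) + 22 = (-11552 - 9108) + 22 = -20660 + 22 = -20638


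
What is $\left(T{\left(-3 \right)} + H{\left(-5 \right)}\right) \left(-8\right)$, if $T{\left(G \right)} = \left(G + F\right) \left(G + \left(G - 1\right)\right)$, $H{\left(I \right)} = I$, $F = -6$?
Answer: $-464$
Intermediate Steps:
$T{\left(G \right)} = \left(-1 + 2 G\right) \left(-6 + G\right)$ ($T{\left(G \right)} = \left(G - 6\right) \left(G + \left(G - 1\right)\right) = \left(-6 + G\right) \left(G + \left(-1 + G\right)\right) = \left(-6 + G\right) \left(-1 + 2 G\right) = \left(-1 + 2 G\right) \left(-6 + G\right)$)
$\left(T{\left(-3 \right)} + H{\left(-5 \right)}\right) \left(-8\right) = \left(\left(6 - -39 + 2 \left(-3\right)^{2}\right) - 5\right) \left(-8\right) = \left(\left(6 + 39 + 2 \cdot 9\right) - 5\right) \left(-8\right) = \left(\left(6 + 39 + 18\right) - 5\right) \left(-8\right) = \left(63 - 5\right) \left(-8\right) = 58 \left(-8\right) = -464$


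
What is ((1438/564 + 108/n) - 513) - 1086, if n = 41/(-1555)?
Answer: -65817239/11562 ≈ -5692.5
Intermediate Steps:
n = -41/1555 (n = 41*(-1/1555) = -41/1555 ≈ -0.026367)
((1438/564 + 108/n) - 513) - 1086 = ((1438/564 + 108/(-41/1555)) - 513) - 1086 = ((1438*(1/564) + 108*(-1555/41)) - 513) - 1086 = ((719/282 - 167940/41) - 513) - 1086 = (-47329601/11562 - 513) - 1086 = -53260907/11562 - 1086 = -65817239/11562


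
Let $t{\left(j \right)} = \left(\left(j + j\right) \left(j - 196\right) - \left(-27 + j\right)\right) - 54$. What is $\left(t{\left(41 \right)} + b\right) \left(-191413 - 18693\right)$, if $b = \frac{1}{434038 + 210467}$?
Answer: $\frac{1730324788088234}{644505} \approx 2.6847 \cdot 10^{9}$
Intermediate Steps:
$b = \frac{1}{644505} \approx 1.5516 \cdot 10^{-6}$
$t{\left(j \right)} = -27 - j + 2 j \left(-196 + j\right)$ ($t{\left(j \right)} = \left(2 j \left(-196 + j\right) - \left(-27 + j\right)\right) - 54 = \left(27 - j + 2 j \left(-196 + j\right)\right) - 54 = -27 - j + 2 j \left(-196 + j\right)$)
$\left(t{\left(41 \right)} + b\right) \left(-191413 - 18693\right) = \left(\left(-27 - 16113 + 2 \cdot 41^{2}\right) + \frac{1}{644505}\right) \left(-191413 - 18693\right) = \left(\left(-27 - 16113 + 2 \cdot 1681\right) + \frac{1}{644505}\right) \left(-210106\right) = \left(\left(-27 - 16113 + 3362\right) + \frac{1}{644505}\right) \left(-210106\right) = \left(-12778 + \frac{1}{644505}\right) \left(-210106\right) = \left(- \frac{8235484889}{644505}\right) \left(-210106\right) = \frac{1730324788088234}{644505}$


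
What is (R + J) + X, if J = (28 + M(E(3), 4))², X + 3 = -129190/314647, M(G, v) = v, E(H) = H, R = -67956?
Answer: -21061026135/314647 ≈ -66935.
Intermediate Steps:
X = -1073131/314647 (X = -3 - 129190/314647 = -1073131/314647 ≈ -3.4106)
J = 1024 (J = (28 + 4)² = 32² = 1024)
(R + J) + X = (-67956 + 1024) - 1073131/314647 = -66932 - 1073131/314647 = -21061026135/314647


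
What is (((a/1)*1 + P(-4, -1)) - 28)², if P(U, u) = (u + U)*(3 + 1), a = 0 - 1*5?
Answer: 2809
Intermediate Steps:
a = -5 (a = 0 - 5 = -5)
P(U, u) = 4*U + 4*u (P(U, u) = (U + u)*4 = 4*U + 4*u)
(((a/1)*1 + P(-4, -1)) - 28)² = ((-5/1*1 + (4*(-4) + 4*(-1))) - 28)² = ((-5*1*1 + (-16 - 4)) - 28)² = ((-5*1 - 20) - 28)² = ((-5 - 20) - 28)² = (-25 - 28)² = (-53)² = 2809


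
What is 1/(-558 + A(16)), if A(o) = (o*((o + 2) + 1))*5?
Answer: 1/962 ≈ 0.0010395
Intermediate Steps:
A(o) = 5*o*(3 + o) (A(o) = (o*((2 + o) + 1))*5 = (o*(3 + o))*5 = 5*o*(3 + o))
1/(-558 + A(16)) = 1/(-558 + 5*16*(3 + 16)) = 1/(-558 + 5*16*19) = 1/(-558 + 1520) = 1/962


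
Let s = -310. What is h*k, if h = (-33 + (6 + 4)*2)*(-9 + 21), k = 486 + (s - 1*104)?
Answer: -11232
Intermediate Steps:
k = 72 (k = 486 + (-310 - 1*104) = 486 + (-310 - 104) = 486 - 414 = 72)
h = -156 (h = (-33 + 10*2)*12 = (-33 + 20)*12 = -13*12 = -156)
h*k = -156*72 = -11232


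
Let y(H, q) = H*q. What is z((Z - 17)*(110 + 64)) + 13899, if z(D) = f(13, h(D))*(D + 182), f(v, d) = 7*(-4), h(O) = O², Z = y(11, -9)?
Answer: 573955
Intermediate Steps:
Z = -99 (Z = 11*(-9) = -99)
f(v, d) = -28
z(D) = -5096 - 28*D (z(D) = -28*(D + 182) = -28*(182 + D) = -5096 - 28*D)
z((Z - 17)*(110 + 64)) + 13899 = (-5096 - 28*(-99 - 17)*(110 + 64)) + 13899 = (-5096 - (-3248)*174) + 13899 = (-5096 - 28*(-20184)) + 13899 = (-5096 + 565152) + 13899 = 560056 + 13899 = 573955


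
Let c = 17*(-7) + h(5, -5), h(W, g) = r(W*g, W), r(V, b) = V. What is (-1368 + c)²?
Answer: 2286144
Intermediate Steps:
h(W, g) = W*g
c = -144 (c = 17*(-7) + 5*(-5) = -119 - 25 = -144)
(-1368 + c)² = (-1368 - 144)² = (-1512)² = 2286144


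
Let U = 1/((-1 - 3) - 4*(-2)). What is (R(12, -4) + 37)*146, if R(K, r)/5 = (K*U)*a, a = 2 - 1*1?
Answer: 11899/2 ≈ 5949.5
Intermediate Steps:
a = 1 (a = 2 - 1 = 1)
U = 1/16 (U = -½/(-4 - 4) = -½/(-8) = -⅛*(-½) = 1/16 ≈ 0.062500)
R(K, r) = 5*K/16 (R(K, r) = 5*((K*(1/16))*1) = 5*((K/16)*1) = 5*(K/16) = 5*K/16)
(R(12, -4) + 37)*146 = ((5/16)*12 + 37)*146 = (15/4 + 37)*146 = (163/4)*146 = 11899/2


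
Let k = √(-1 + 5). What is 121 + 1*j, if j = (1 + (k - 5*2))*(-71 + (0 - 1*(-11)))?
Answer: 541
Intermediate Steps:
k = 2 (k = √4 = 2)
j = 420 (j = (1 + (2 - 5*2))*(-71 + (0 - 1*(-11))) = (1 + (2 - 10))*(-71 + (0 + 11)) = (1 - 8)*(-71 + 11) = -7*(-60) = 420)
121 + 1*j = 121 + 1*420 = 121 + 420 = 541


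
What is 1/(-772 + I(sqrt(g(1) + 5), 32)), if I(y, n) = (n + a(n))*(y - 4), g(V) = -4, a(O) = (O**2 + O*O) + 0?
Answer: -1/7012 ≈ -0.00014261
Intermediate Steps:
a(O) = 2*O**2 (a(O) = (O**2 + O**2) + 0 = 2*O**2 + 0 = 2*O**2)
I(y, n) = (-4 + y)*(n + 2*n**2) (I(y, n) = (n + 2*n**2)*(y - 4) = (n + 2*n**2)*(-4 + y) = (-4 + y)*(n + 2*n**2))
1/(-772 + I(sqrt(g(1) + 5), 32)) = 1/(-772 + 32*(-4 + sqrt(-4 + 5) - 8*32 + 2*32*sqrt(-4 + 5))) = 1/(-772 + 32*(-4 + sqrt(1) - 256 + 2*32*sqrt(1))) = 1/(-772 + 32*(-4 + 1 - 256 + 2*32*1)) = 1/(-772 + 32*(-4 + 1 - 256 + 64)) = 1/(-772 + 32*(-195)) = 1/(-772 - 6240) = 1/(-7012) = -1/7012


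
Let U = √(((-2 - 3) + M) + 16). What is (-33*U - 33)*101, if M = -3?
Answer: -3333 - 6666*√2 ≈ -12760.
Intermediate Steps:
U = 2*√2 (U = √(((-2 - 3) - 3) + 16) = √((-5 - 3) + 16) = √(-8 + 16) = √8 = 2*√2 ≈ 2.8284)
(-33*U - 33)*101 = (-66*√2 - 33)*101 = (-33 - 66*√2)*101 = -3333 - 6666*√2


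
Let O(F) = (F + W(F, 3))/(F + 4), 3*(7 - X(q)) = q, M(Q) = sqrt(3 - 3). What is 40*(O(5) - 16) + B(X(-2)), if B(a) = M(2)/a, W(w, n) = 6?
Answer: -5320/9 ≈ -591.11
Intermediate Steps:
M(Q) = 0 (M(Q) = sqrt(0) = 0)
X(q) = 7 - q/3
O(F) = (6 + F)/(4 + F) (O(F) = (F + 6)/(F + 4) = (6 + F)/(4 + F))
B(a) = 0 (B(a) = 0/a = 0)
40*(O(5) - 16) + B(X(-2)) = 40*((6 + 5)/(4 + 5) - 16) + 0 = 40*(11/9 - 16) + 0 = 40*(-133/9) + 0 = -5320/9 + 0 = -5320/9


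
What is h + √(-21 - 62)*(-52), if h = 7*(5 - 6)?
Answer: -7 - 52*I*√83 ≈ -7.0 - 473.74*I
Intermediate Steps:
h = -7 (h = 7*(-1) = -7)
h + √(-21 - 62)*(-52) = -7 + √(-21 - 62)*(-52) = -7 + √(-83)*(-52) = -7 + (I*√83)*(-52) = -7 - 52*I*√83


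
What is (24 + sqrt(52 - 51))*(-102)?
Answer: -2550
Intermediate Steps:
(24 + sqrt(52 - 51))*(-102) = (24 + sqrt(1))*(-102) = (24 + 1)*(-102) = 25*(-102) = -2550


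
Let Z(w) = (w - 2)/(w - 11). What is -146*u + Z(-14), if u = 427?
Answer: -1558534/25 ≈ -62341.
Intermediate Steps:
Z(w) = (-2 + w)/(-11 + w)
-146*u + Z(-14) = -146*427 + (-2 - 14)/(-11 - 14) = -62342 - 16/(-25) = -62342 - 1/25*(-16) = -62342 + 16/25 = -1558534/25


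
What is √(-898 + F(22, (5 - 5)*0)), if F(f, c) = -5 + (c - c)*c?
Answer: I*√903 ≈ 30.05*I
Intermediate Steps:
F(f, c) = -5 (F(f, c) = -5 + 0*c = -5 + 0 = -5)
√(-898 + F(22, (5 - 5)*0)) = √(-898 - 5) = √(-903) = I*√903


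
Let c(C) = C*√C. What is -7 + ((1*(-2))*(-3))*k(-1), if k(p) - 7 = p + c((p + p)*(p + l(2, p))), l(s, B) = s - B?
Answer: 29 - 48*I ≈ 29.0 - 48.0*I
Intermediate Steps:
c(C) = C^(3/2)
k(p) = 7 + p + 8*p^(3/2) (k(p) = 7 + (p + ((p + p)*(p + (2 - p)))^(3/2)) = 7 + (p + ((2*p)*2)^(3/2)) = 7 + (p + (4*p)^(3/2)) = 7 + (p + 8*p^(3/2)) = 7 + p + 8*p^(3/2))
-7 + ((1*(-2))*(-3))*k(-1) = -7 + ((1*(-2))*(-3))*(7 - 1 + 8*(-1)^(3/2)) = -7 + (-2*(-3))*(7 - 1 + 8*(-I)) = -7 + 6*(7 - 1 - 8*I) = -7 + 6*(6 - 8*I) = -7 + (36 - 48*I) = 29 - 48*I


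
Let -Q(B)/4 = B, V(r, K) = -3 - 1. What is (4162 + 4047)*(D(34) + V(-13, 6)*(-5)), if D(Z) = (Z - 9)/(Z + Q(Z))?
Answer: 16541135/102 ≈ 1.6217e+5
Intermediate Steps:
V(r, K) = -4
Q(B) = -4*B
D(Z) = -(-9 + Z)/(3*Z) (D(Z) = (Z - 9)/(Z - 4*Z) = (-9 + Z)/((-3*Z)) = (-9 + Z)*(-1/(3*Z)) = -(-9 + Z)/(3*Z))
(4162 + 4047)*(D(34) + V(-13, 6)*(-5)) = (4162 + 4047)*((⅓)*(9 - 1*34)/34 - 4*(-5)) = 8209*((⅓)*(1/34)*(9 - 34) + 20) = 8209*((⅓)*(1/34)*(-25) + 20) = 8209*(-25/102 + 20) = 8209*(2015/102) = 16541135/102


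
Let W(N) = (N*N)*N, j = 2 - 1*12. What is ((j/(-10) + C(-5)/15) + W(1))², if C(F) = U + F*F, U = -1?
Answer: 324/25 ≈ 12.960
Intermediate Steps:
j = -10 (j = 2 - 12 = -10)
W(N) = N³ (W(N) = N²*N = N³)
C(F) = -1 + F² (C(F) = -1 + F*F = -1 + F²)
((j/(-10) + C(-5)/15) + W(1))² = ((-10/(-10) + (-1 + (-5)²)/15) + 1³)² = ((-10*(-⅒) + (-1 + 25)*(1/15)) + 1)² = ((1 + 24*(1/15)) + 1)² = ((1 + 8/5) + 1)² = (13/5 + 1)² = (18/5)² = 324/25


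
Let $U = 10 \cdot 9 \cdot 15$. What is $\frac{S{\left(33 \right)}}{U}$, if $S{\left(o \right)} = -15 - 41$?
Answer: $- \frac{28}{675} \approx -0.041481$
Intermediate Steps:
$S{\left(o \right)} = -56$ ($S{\left(o \right)} = -15 - 41 = -56$)
$U = 1350$ ($U = 90 \cdot 15 = 1350$)
$\frac{S{\left(33 \right)}}{U} = - \frac{56}{1350} = \left(-56\right) \frac{1}{1350} = - \frac{28}{675}$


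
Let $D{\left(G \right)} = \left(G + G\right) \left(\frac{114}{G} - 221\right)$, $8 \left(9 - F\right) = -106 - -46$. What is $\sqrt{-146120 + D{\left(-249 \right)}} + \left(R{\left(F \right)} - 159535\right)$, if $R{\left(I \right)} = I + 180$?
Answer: $- \frac{318677}{2} + i \sqrt{35834} \approx -1.5934 \cdot 10^{5} + 189.3 i$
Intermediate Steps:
$F = \frac{33}{2}$ ($F = 9 - \frac{-106 - -46}{8} = 9 - \frac{-106 + 46}{8} = 9 - - \frac{15}{2} = 9 + \frac{15}{2} = \frac{33}{2} \approx 16.5$)
$R{\left(I \right)} = 180 + I$
$D{\left(G \right)} = 2 G \left(-221 + \frac{114}{G}\right)$
$\sqrt{-146120 + D{\left(-249 \right)}} + \left(R{\left(F \right)} - 159535\right) = \sqrt{-146120 + \left(228 - -110058\right)} + \left(\left(180 + \frac{33}{2}\right) - 159535\right) = \sqrt{-146120 + \left(228 + 110058\right)} + \left(\frac{393}{2} - 159535\right) = \sqrt{-146120 + 110286} - \frac{318677}{2} = \sqrt{-35834} - \frac{318677}{2} = i \sqrt{35834} - \frac{318677}{2} = - \frac{318677}{2} + i \sqrt{35834}$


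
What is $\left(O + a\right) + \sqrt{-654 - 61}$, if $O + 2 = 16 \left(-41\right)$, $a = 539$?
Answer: $-119 + i \sqrt{715} \approx -119.0 + 26.739 i$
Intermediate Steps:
$O = -658$ ($O = -2 + 16 \left(-41\right) = -2 - 656 = -658$)
$\left(O + a\right) + \sqrt{-654 - 61} = \left(-658 + 539\right) + \sqrt{-654 - 61} = -119 + \sqrt{-715} = -119 + i \sqrt{715}$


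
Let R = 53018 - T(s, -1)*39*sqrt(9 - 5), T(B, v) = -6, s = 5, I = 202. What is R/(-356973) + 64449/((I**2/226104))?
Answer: 1300467862314616/3641481573 ≈ 3.5713e+5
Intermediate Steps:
R = 53486 (R = 53018 - (-6*39)*sqrt(9 - 5) = 53018 - (-234)*sqrt(4) = 53018 - (-234)*2 = 53018 - 1*(-468) = 53018 + 468 = 53486)
R/(-356973) + 64449/((I**2/226104)) = 53486/(-356973) + 64449/((202**2/226104)) = 53486*(-1/356973) + 64449/((40804*(1/226104))) = -53486/356973 + 64449/(10201/56526) = -53486/356973 + 64449*(56526/10201) = -53486/356973 + 3643044174/10201 = 1300467862314616/3641481573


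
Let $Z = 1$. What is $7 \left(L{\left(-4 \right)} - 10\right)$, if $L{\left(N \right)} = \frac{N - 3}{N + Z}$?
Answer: $- \frac{161}{3} \approx -53.667$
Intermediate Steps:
$L{\left(N \right)} = \frac{-3 + N}{1 + N}$ ($L{\left(N \right)} = \frac{N - 3}{N + 1} = \frac{-3 + N}{1 + N}$)
$7 \left(L{\left(-4 \right)} - 10\right) = 7 \left(\frac{-3 - 4}{1 - 4} - 10\right) = 7 \left(\frac{1}{-3} \left(-7\right) - 10\right) = 7 \left(\left(- \frac{1}{3}\right) \left(-7\right) - 10\right) = 7 \left(\frac{7}{3} - 10\right) = 7 \left(- \frac{23}{3}\right) = - \frac{161}{3}$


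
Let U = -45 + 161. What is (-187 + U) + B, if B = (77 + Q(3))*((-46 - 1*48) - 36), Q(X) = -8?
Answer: -9041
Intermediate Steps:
U = 116
B = -8970 (B = (77 - 8)*((-46 - 1*48) - 36) = 69*((-46 - 48) - 36) = 69*(-94 - 36) = 69*(-130) = -8970)
(-187 + U) + B = (-187 + 116) - 8970 = -71 - 8970 = -9041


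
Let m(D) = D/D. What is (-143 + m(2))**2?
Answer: 20164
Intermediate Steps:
m(D) = 1
(-143 + m(2))**2 = (-143 + 1)**2 = (-142)**2 = 20164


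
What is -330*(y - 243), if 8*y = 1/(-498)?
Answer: 53246215/664 ≈ 80190.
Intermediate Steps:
y = -1/3984 (y = (⅛)/(-498) = (⅛)*(-1/498) = -1/3984 ≈ -0.00025100)
-330*(y - 243) = -330*(-1/3984 - 243) = -330*(-968113/3984) = 53246215/664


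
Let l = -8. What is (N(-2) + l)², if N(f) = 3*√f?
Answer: 46 - 48*I*√2 ≈ 46.0 - 67.882*I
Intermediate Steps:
(N(-2) + l)² = (3*√(-2) - 8)² = (3*(I*√2) - 8)² = (3*I*√2 - 8)² = (-8 + 3*I*√2)²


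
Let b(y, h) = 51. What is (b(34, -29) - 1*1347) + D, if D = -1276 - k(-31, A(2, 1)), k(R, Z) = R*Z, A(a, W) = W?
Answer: -2541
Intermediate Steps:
D = -1245 (D = -1276 - (-31) = -1276 - 1*(-31) = -1276 + 31 = -1245)
(b(34, -29) - 1*1347) + D = (51 - 1*1347) - 1245 = (51 - 1347) - 1245 = -1296 - 1245 = -2541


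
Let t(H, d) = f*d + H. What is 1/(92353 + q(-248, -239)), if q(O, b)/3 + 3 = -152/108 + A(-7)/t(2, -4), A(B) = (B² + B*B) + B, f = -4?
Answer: 18/1662389 ≈ 1.0828e-5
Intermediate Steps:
t(H, d) = H - 4*d (t(H, d) = -4*d + H = H - 4*d)
A(B) = B + 2*B² (A(B) = (B² + B²) + B = 2*B² + B = B + 2*B²)
q(O, b) = 35/18 (q(O, b) = -9 + 3*(-152/108 + (-7*(1 + 2*(-7)))/(2 - 4*(-4))) = -9 + 3*(-152*1/108 + (-7*(1 - 14))/(2 + 16)) = -9 + 3*(-38/27 - 7*(-13)/18) = -9 + 3*(-38/27 + 91*(1/18)) = -9 + 3*(-38/27 + 91/18) = -9 + 3*(197/54) = -9 + 197/18 = 35/18)
1/(92353 + q(-248, -239)) = 1/(92353 + 35/18) = 1/(1662389/18) = 18/1662389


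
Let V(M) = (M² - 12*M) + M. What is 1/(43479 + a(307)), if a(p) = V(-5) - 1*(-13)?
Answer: 1/43572 ≈ 2.2951e-5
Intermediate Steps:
V(M) = M² - 11*M
a(p) = 93 (a(p) = -5*(-11 - 5) - 1*(-13) = -5*(-16) + 13 = 80 + 13 = 93)
1/(43479 + a(307)) = 1/(43479 + 93) = 1/43572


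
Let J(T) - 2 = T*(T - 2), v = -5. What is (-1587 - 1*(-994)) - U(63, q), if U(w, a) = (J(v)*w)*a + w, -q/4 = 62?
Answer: 577432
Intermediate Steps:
q = -248 (q = -4*62 = -248)
J(T) = 2 + T*(-2 + T) (J(T) = 2 + T*(T - 2) = 2 + T*(-2 + T))
U(w, a) = w + 37*a*w (U(w, a) = ((2 + (-5)² - 2*(-5))*w)*a + w = ((2 + 25 + 10)*w)*a + w = (37*w)*a + w = 37*a*w + w = w + 37*a*w)
(-1587 - 1*(-994)) - U(63, q) = (-1587 - 1*(-994)) - 63*(1 + 37*(-248)) = (-1587 + 994) - 63*(1 - 9176) = -593 - 63*(-9175) = -593 - 1*(-578025) = -593 + 578025 = 577432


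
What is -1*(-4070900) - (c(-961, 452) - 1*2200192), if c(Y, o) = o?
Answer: 6270640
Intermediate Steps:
-1*(-4070900) - (c(-961, 452) - 1*2200192) = -1*(-4070900) - (452 - 1*2200192) = 4070900 - (452 - 2200192) = 4070900 - 1*(-2199740) = 4070900 + 2199740 = 6270640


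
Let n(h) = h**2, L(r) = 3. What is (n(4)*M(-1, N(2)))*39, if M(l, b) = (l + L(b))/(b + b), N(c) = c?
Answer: 312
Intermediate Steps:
M(l, b) = (3 + l)/(2*b) (M(l, b) = (l + 3)/(b + b) = (3 + l)/((2*b)) = (3 + l)*(1/(2*b)) = (3 + l)/(2*b))
(n(4)*M(-1, N(2)))*39 = (4**2*((1/2)*(3 - 1)/2))*39 = (16*((1/2)*(1/2)*2))*39 = (16*(1/2))*39 = 8*39 = 312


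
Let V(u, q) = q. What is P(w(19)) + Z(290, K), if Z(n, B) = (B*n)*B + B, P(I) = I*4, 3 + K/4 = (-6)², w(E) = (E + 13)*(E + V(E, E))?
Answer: 5057956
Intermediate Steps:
w(E) = 2*E*(13 + E) (w(E) = (E + 13)*(E + E) = (13 + E)*(2*E) = 2*E*(13 + E))
K = 132 (K = -12 + 4*(-6)² = -12 + 4*36 = -12 + 144 = 132)
P(I) = 4*I
Z(n, B) = B + n*B² (Z(n, B) = n*B² + B = B + n*B²)
P(w(19)) + Z(290, K) = 4*(2*19*(13 + 19)) + 132*(1 + 132*290) = 4*(2*19*32) + 132*(1 + 38280) = 4*1216 + 132*38281 = 4864 + 5053092 = 5057956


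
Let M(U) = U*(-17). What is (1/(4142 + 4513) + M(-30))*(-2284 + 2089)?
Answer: -57382663/577 ≈ -99450.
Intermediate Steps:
M(U) = -17*U
(1/(4142 + 4513) + M(-30))*(-2284 + 2089) = (1/(4142 + 4513) - 17*(-30))*(-2284 + 2089) = (1/8655 + 510)*(-195) = (4414051/8655)*(-195) = -57382663/577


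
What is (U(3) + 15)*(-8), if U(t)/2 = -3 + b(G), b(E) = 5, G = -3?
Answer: -152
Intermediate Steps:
U(t) = 4 (U(t) = 2*(-3 + 5) = 2*2 = 4)
(U(3) + 15)*(-8) = (4 + 15)*(-8) = 19*(-8) = -152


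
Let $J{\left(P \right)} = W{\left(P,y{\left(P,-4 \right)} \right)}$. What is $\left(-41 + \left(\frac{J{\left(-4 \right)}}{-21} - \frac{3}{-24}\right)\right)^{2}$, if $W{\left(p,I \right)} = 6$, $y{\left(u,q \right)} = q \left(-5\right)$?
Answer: $\frac{5313025}{3136} \approx 1694.2$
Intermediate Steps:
$y{\left(u,q \right)} = - 5 q$
$J{\left(P \right)} = 6$
$\left(-41 + \left(\frac{J{\left(-4 \right)}}{-21} - \frac{3}{-24}\right)\right)^{2} = \left(-41 + \left(\frac{6}{-21} - \frac{3}{-24}\right)\right)^{2} = \left(-41 + \left(6 \left(- \frac{1}{21}\right) - - \frac{1}{8}\right)\right)^{2} = \left(-41 + \left(- \frac{2}{7} + \frac{1}{8}\right)\right)^{2} = \left(-41 - \frac{9}{56}\right)^{2} = \left(- \frac{2305}{56}\right)^{2} = \frac{5313025}{3136}$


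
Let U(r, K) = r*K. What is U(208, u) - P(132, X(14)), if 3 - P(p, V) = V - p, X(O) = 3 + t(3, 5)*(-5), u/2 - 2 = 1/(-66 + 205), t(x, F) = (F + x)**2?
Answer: 53236/139 ≈ 382.99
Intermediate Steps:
u = 558/139 (u = 4 + 2/(-66 + 205) = 4 + 2/139 = 558/139 ≈ 4.0144)
X(O) = -317 (X(O) = 3 + (5 + 3)**2*(-5) = 3 + 8**2*(-5) = 3 + 64*(-5) = 3 - 320 = -317)
P(p, V) = 3 + p - V (P(p, V) = 3 - (V - p) = 3 + (p - V) = 3 + p - V)
U(r, K) = K*r
U(208, u) - P(132, X(14)) = (558/139)*208 - (3 + 132 - 1*(-317)) = 116064/139 - (3 + 132 + 317) = 116064/139 - 1*452 = 116064/139 - 452 = 53236/139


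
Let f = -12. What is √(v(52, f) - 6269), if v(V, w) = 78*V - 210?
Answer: I*√2423 ≈ 49.224*I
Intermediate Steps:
v(V, w) = -210 + 78*V
√(v(52, f) - 6269) = √((-210 + 78*52) - 6269) = √((-210 + 4056) - 6269) = √(3846 - 6269) = √(-2423) = I*√2423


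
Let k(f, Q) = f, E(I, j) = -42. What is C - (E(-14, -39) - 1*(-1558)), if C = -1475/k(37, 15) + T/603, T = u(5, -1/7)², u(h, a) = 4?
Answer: -34712309/22311 ≈ -1555.8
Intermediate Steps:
T = 16 (T = 4² = 16)
C = -888833/22311 (C = -1475/37 + 16/603 = -888833/22311 ≈ -39.838)
C - (E(-14, -39) - 1*(-1558)) = -888833/22311 - (-42 - 1*(-1558)) = -888833/22311 - (-42 + 1558) = -888833/22311 - 1*1516 = -888833/22311 - 1516 = -34712309/22311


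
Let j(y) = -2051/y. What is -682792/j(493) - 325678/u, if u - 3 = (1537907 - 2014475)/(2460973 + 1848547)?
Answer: 23445257133532/456054207 ≈ 51409.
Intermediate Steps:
u = 1556499/538690 (u = 3 + (1537907 - 2014475)/(2460973 + 1848547) = 3 - 476568/4309520 = 3 - 476568*1/4309520 = 3 - 59571/538690 = 1556499/538690 ≈ 2.8894)
-682792/j(493) - 325678/u = -682792/((-2051/493)) - 325678/1556499/538690 = -682792/((-2051*1/493)) - 325678*538690/1556499 = -682792/(-2051/493) - 175439481820/1556499 = -682792*(-493/2051) - 175439481820/1556499 = 336616456/2051 - 175439481820/1556499 = 23445257133532/456054207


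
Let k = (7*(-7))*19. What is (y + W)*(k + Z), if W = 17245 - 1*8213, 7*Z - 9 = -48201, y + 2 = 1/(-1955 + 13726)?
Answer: -5815136194879/82397 ≈ -7.0575e+7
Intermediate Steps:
y = -23541/11771 (y = -2 + 1/(-1955 + 13726) = -2 + 1/11771 = -23541/11771 ≈ -1.9999)
Z = -48192/7 (Z = 9/7 + (⅐)*(-48201) = 9/7 - 48201/7 = -48192/7 ≈ -6884.6)
W = 9032 (W = 17245 - 8213 = 9032)
k = -931 (k = -49*19 = -931)
(y + W)*(k + Z) = (-23541/11771 + 9032)*(-931 - 48192/7) = (106292131/11771)*(-54709/7) = -5815136194879/82397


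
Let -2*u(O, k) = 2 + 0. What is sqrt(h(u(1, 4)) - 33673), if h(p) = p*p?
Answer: 2*I*sqrt(8418) ≈ 183.5*I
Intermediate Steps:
u(O, k) = -1 (u(O, k) = -(2 + 0)/2 = -1/2*2 = -1)
h(p) = p**2
sqrt(h(u(1, 4)) - 33673) = sqrt((-1)**2 - 33673) = sqrt(1 - 33673) = sqrt(-33672) = 2*I*sqrt(8418)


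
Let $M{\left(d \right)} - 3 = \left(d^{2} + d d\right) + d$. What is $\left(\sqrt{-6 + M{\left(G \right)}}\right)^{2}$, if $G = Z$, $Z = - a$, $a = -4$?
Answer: $33$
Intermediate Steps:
$Z = 4$ ($Z = \left(-1\right) \left(-4\right) = 4$)
$G = 4$
$M{\left(d \right)} = 3 + d + 2 d^{2}$ ($M{\left(d \right)} = 3 + \left(\left(d^{2} + d d\right) + d\right) = 3 + \left(\left(d^{2} + d^{2}\right) + d\right) = 3 + \left(2 d^{2} + d\right) = 3 + \left(d + 2 d^{2}\right) = 3 + d + 2 d^{2}$)
$\left(\sqrt{-6 + M{\left(G \right)}}\right)^{2} = \left(\sqrt{-6 + \left(3 + 4 + 2 \cdot 4^{2}\right)}\right)^{2} = \left(\sqrt{-6 + \left(3 + 4 + 2 \cdot 16\right)}\right)^{2} = \left(\sqrt{-6 + \left(3 + 4 + 32\right)}\right)^{2} = \left(\sqrt{-6 + 39}\right)^{2} = \left(\sqrt{33}\right)^{2} = 33$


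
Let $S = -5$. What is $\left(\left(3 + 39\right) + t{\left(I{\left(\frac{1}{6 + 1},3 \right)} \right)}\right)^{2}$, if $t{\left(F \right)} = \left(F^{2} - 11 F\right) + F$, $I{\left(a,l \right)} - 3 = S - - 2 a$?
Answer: $\frac{9253764}{2401} \approx 3854.1$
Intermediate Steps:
$I{\left(a,l \right)} = -2 + 2 a$ ($I{\left(a,l \right)} = 3 - \left(5 - 2 a\right) = 3 + \left(-5 + 2 a\right) = -2 + 2 a$)
$t{\left(F \right)} = F^{2} - 10 F$
$\left(\left(3 + 39\right) + t{\left(I{\left(\frac{1}{6 + 1},3 \right)} \right)}\right)^{2} = \left(\left(3 + 39\right) + \left(-2 + \frac{2}{6 + 1}\right) \left(-10 - \left(2 - \frac{2}{6 + 1}\right)\right)\right)^{2} = \left(42 + \left(-2 + \frac{2}{7}\right) \left(-10 - \left(2 - \frac{2}{7}\right)\right)\right)^{2} = \left(42 + \left(-2 + 2 \cdot \frac{1}{7}\right) \left(-10 + \left(-2 + 2 \cdot \frac{1}{7}\right)\right)\right)^{2} = \left(42 + \left(-2 + \frac{2}{7}\right) \left(-10 + \left(-2 + \frac{2}{7}\right)\right)\right)^{2} = \left(42 - \frac{12 \left(-10 - \frac{12}{7}\right)}{7}\right)^{2} = \left(42 - - \frac{984}{49}\right)^{2} = \left(42 + \frac{984}{49}\right)^{2} = \left(\frac{3042}{49}\right)^{2} = \frac{9253764}{2401}$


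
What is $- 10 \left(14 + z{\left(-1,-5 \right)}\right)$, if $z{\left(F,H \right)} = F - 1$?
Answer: $-120$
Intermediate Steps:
$z{\left(F,H \right)} = -1 + F$
$- 10 \left(14 + z{\left(-1,-5 \right)}\right) = - 10 \left(14 - 2\right) = \left(-10\right) 12 = -120$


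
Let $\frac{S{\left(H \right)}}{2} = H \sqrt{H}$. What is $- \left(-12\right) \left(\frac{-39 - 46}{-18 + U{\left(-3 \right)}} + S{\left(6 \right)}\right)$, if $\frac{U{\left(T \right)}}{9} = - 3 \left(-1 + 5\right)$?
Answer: $\frac{170}{21} + 144 \sqrt{6} \approx 360.82$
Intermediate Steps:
$U{\left(T \right)} = -108$ ($U{\left(T \right)} = 9 \left(- 3 \left(-1 + 5\right)\right) = 9 \left(\left(-3\right) 4\right) = 9 \left(-12\right) = -108$)
$S{\left(H \right)} = 2 H^{\frac{3}{2}}$ ($S{\left(H \right)} = 2 H \sqrt{H} = 2 H^{\frac{3}{2}}$)
$- \left(-12\right) \left(\frac{-39 - 46}{-18 + U{\left(-3 \right)}} + S{\left(6 \right)}\right) = - \left(-12\right) \left(\frac{-39 - 46}{-18 - 108} + 2 \cdot 6^{\frac{3}{2}}\right) = - \left(-12\right) \left(- \frac{85}{-126} + 2 \cdot 6 \sqrt{6}\right) = - \left(-12\right) \left(\left(-85\right) \left(- \frac{1}{126}\right) + 12 \sqrt{6}\right) = - \left(-12\right) \left(\frac{85}{126} + 12 \sqrt{6}\right) = - (- \frac{170}{21} - 144 \sqrt{6}) = \frac{170}{21} + 144 \sqrt{6}$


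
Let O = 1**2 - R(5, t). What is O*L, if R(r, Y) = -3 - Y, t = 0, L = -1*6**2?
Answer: -144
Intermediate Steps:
L = -36 (L = -1*36 = -36)
O = 4 (O = 1**2 - (-3 - 1*0) = 1 - (-3 + 0) = 1 - 1*(-3) = 1 + 3 = 4)
O*L = 4*(-36) = -144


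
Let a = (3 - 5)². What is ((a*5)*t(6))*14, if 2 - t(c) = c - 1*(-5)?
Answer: -2520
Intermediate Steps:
a = 4 (a = (-2)² = 4)
t(c) = -3 - c (t(c) = 2 - (c - 1*(-5)) = 2 - (c + 5) = 2 - (5 + c) = 2 + (-5 - c) = -3 - c)
((a*5)*t(6))*14 = ((4*5)*(-3 - 1*6))*14 = (20*(-3 - 6))*14 = (20*(-9))*14 = -180*14 = -2520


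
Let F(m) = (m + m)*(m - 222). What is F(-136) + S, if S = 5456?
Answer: 102832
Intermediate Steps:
F(m) = 2*m*(-222 + m) (F(m) = (2*m)*(-222 + m) = 2*m*(-222 + m))
F(-136) + S = 2*(-136)*(-222 - 136) + 5456 = 2*(-136)*(-358) + 5456 = 97376 + 5456 = 102832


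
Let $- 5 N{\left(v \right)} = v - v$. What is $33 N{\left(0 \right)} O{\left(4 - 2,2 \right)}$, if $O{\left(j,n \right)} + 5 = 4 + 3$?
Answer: $0$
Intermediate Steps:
$N{\left(v \right)} = 0$ ($N{\left(v \right)} = - \frac{v - v}{5} = \left(- \frac{1}{5}\right) 0 = 0$)
$O{\left(j,n \right)} = 2$ ($O{\left(j,n \right)} = -5 + \left(4 + 3\right) = -5 + 7 = 2$)
$33 N{\left(0 \right)} O{\left(4 - 2,2 \right)} = 33 \cdot 0 \cdot 2 = 0 \cdot 2 = 0$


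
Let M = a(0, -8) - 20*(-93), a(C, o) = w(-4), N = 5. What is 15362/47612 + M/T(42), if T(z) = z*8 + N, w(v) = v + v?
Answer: 46707933/8117846 ≈ 5.7537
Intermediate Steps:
w(v) = 2*v
T(z) = 5 + 8*z (T(z) = z*8 + 5 = 8*z + 5 = 5 + 8*z)
a(C, o) = -8 (a(C, o) = 2*(-4) = -8)
M = 1852 (M = -8 - 20*(-93) = -8 + 1860 = 1852)
15362/47612 + M/T(42) = 15362/47612 + 1852/(5 + 8*42) = 15362*(1/47612) + 1852/(5 + 336) = 7681/23806 + 1852/341 = 46707933/8117846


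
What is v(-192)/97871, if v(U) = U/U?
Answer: 1/97871 ≈ 1.0218e-5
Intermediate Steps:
v(U) = 1
v(-192)/97871 = 1/97871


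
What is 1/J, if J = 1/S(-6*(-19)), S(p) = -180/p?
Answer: -30/19 ≈ -1.5789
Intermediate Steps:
J = -19/30 (J = 1/(-180/((-6*(-19)))) = 1/(-180/114) = 1/(-180*1/114) = 1/(-30/19) = -19/30 ≈ -0.63333)
1/J = 1/(-19/30) = -30/19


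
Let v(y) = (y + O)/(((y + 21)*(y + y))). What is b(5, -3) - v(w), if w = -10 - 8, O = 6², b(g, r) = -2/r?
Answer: ⅚ ≈ 0.83333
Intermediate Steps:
O = 36
w = -18
v(y) = (36 + y)/(2*y*(21 + y)) (v(y) = (y + 36)/(((y + 21)*(y + y))) = (36 + y)/(((21 + y)*(2*y))) = (36 + y)/((2*y*(21 + y))) = (1/(2*y*(21 + y)))*(36 + y) = (36 + y)/(2*y*(21 + y)))
b(5, -3) - v(w) = -2/(-3) - (36 - 18)/(2*(-18)*(21 - 18)) = -2*(-⅓) - (-1)*18/(2*18*3) = ⅔ - (-1)*18/(2*18*3) = ⅔ - 1*(-⅙) = ⅔ + ⅙ = ⅚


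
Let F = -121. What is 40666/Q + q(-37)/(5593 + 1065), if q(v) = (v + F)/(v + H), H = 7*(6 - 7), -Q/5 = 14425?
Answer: -5950895141/10564581500 ≈ -0.56329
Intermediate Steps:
Q = -72125 (Q = -5*14425 = -72125)
H = -7 (H = 7*(-1) = -7)
q(v) = (-121 + v)/(-7 + v) (q(v) = (v - 121)/(v - 7) = (-121 + v)/(-7 + v))
40666/Q + q(-37)/(5593 + 1065) = 40666/(-72125) + ((-121 - 37)/(-7 - 37))/(5593 + 1065) = 40666*(-1/72125) + (-158/(-44))/6658 = -40666/72125 - 1/44*(-158)*(1/6658) = -40666/72125 + (79/22)*(1/6658) = -40666/72125 + 79/146476 = -5950895141/10564581500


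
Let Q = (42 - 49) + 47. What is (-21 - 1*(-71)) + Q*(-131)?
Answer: -5190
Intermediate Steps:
Q = 40 (Q = -7 + 47 = 40)
(-21 - 1*(-71)) + Q*(-131) = (-21 - 1*(-71)) + 40*(-131) = (-21 + 71) - 5240 = 50 - 5240 = -5190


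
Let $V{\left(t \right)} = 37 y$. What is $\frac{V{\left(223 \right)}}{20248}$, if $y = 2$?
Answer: $\frac{37}{10124} \approx 0.0036547$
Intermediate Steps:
$V{\left(t \right)} = 74$ ($V{\left(t \right)} = 37 \cdot 2 = 74$)
$\frac{V{\left(223 \right)}}{20248} = \frac{74}{20248} = 74 \cdot \frac{1}{20248} = \frac{37}{10124}$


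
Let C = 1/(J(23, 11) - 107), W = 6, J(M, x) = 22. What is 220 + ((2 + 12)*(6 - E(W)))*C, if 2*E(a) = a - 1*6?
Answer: 18616/85 ≈ 219.01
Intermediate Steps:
E(a) = -3 + a/2 (E(a) = (a - 1*6)/2 = (a - 6)/2 = (-6 + a)/2 = -3 + a/2)
C = -1/85 (C = 1/(22 - 107) = 1/(-85) = -1/85 ≈ -0.011765)
220 + ((2 + 12)*(6 - E(W)))*C = 220 + ((2 + 12)*(6 - (-3 + (1/2)*6)))*(-1/85) = 220 + (14*(6 - (-3 + 3)))*(-1/85) = 220 + (14*(6 - 1*0))*(-1/85) = 220 + (14*(6 + 0))*(-1/85) = 220 + (14*6)*(-1/85) = 220 + 84*(-1/85) = 220 - 84/85 = 18616/85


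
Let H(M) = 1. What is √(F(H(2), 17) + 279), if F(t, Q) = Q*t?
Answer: 2*√74 ≈ 17.205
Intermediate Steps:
√(F(H(2), 17) + 279) = √(17*1 + 279) = √(17 + 279) = √296 = 2*√74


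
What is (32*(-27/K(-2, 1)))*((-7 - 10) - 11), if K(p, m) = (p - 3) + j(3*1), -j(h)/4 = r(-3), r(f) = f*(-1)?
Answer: -24192/17 ≈ -1423.1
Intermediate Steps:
r(f) = -f
j(h) = -12 (j(h) = -(-4)*(-3) = -4*3 = -12)
K(p, m) = -15 + p (K(p, m) = (p - 3) - 12 = (-3 + p) - 12 = -15 + p)
(32*(-27/K(-2, 1)))*((-7 - 10) - 11) = (32*(-27/(-15 - 2)))*((-7 - 10) - 11) = (32*(-27/(-17)))*(-17 - 11) = (32*(-27*(-1/17)))*(-28) = (32*(27/17))*(-28) = (864/17)*(-28) = -24192/17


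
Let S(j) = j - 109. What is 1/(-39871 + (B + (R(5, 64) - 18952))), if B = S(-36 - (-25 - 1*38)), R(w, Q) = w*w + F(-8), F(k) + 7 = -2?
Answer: -1/58889 ≈ -1.6981e-5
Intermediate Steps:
F(k) = -9 (F(k) = -7 - 2 = -9)
R(w, Q) = -9 + w² (R(w, Q) = w*w - 9 = w² - 9 = -9 + w²)
S(j) = -109 + j
B = -82 (B = -109 + (-36 - (-25 - 1*38)) = -109 + (-36 - (-25 - 38)) = -109 + (-36 - 1*(-63)) = -109 + (-36 + 63) = -109 + 27 = -82)
1/(-39871 + (B + (R(5, 64) - 18952))) = 1/(-39871 + (-82 + ((-9 + 5²) - 18952))) = 1/(-39871 + (-82 + ((-9 + 25) - 18952))) = 1/(-39871 + (-82 + (16 - 18952))) = 1/(-39871 + (-82 - 18936)) = 1/(-39871 - 19018) = 1/(-58889) = -1/58889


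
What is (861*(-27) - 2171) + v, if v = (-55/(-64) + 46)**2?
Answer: -95118127/4096 ≈ -23222.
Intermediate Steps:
v = 8994001/4096 (v = (-55*(-1/64) + 46)**2 = (55/64 + 46)**2 = (2999/64)**2 = 8994001/4096 ≈ 2195.8)
(861*(-27) - 2171) + v = (861*(-27) - 2171) + 8994001/4096 = (-23247 - 2171) + 8994001/4096 = -25418 + 8994001/4096 = -95118127/4096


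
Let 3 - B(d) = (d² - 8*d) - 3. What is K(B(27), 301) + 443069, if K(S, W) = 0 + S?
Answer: 442562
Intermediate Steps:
B(d) = 6 - d² + 8*d (B(d) = 3 - ((d² - 8*d) - 3) = 3 - (-3 + d² - 8*d) = 3 + (3 - d² + 8*d) = 6 - d² + 8*d)
K(S, W) = S
K(B(27), 301) + 443069 = (6 - 1*27² + 8*27) + 443069 = (6 - 1*729 + 216) + 443069 = (6 - 729 + 216) + 443069 = -507 + 443069 = 442562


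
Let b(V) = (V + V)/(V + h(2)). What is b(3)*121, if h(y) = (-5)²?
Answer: 363/14 ≈ 25.929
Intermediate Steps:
h(y) = 25
b(V) = 2*V/(25 + V) (b(V) = (V + V)/(V + 25) = (2*V)/(25 + V) = 2*V/(25 + V))
b(3)*121 = (2*3/(25 + 3))*121 = (2*3/28)*121 = (2*3*(1/28))*121 = (3/14)*121 = 363/14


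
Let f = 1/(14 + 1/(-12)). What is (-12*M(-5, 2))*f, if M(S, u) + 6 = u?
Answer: 576/167 ≈ 3.4491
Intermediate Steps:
M(S, u) = -6 + u
f = 12/167 (f = 1/(14 - 1/12) = 1/(167/12) = 12/167 ≈ 0.071856)
(-12*M(-5, 2))*f = -12*(-6 + 2)*(12/167) = -12*(-4)*(12/167) = 48*(12/167) = 576/167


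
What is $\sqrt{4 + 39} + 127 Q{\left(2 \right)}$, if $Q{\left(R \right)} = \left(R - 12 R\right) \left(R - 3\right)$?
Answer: $2794 + \sqrt{43} \approx 2800.6$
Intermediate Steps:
$Q{\left(R \right)} = - 11 R \left(-3 + R\right)$
$\sqrt{4 + 39} + 127 Q{\left(2 \right)} = \sqrt{4 + 39} + 127 \cdot 11 \cdot 2 \left(3 - 2\right) = \sqrt{43} + 127 \cdot 11 \cdot 2 \left(3 - 2\right) = \sqrt{43} + 127 \cdot 11 \cdot 2 \cdot 1 = \sqrt{43} + 127 \cdot 22 = \sqrt{43} + 2794 = 2794 + \sqrt{43}$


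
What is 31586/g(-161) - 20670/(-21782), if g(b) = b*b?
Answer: 611896661/282305611 ≈ 2.1675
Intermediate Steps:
g(b) = b²
31586/g(-161) - 20670/(-21782) = 31586/((-161)²) - 20670/(-21782) = 31586/25921 - 20670*(-1/21782) = 31586*(1/25921) + 10335/10891 = 31586/25921 + 10335/10891 = 611896661/282305611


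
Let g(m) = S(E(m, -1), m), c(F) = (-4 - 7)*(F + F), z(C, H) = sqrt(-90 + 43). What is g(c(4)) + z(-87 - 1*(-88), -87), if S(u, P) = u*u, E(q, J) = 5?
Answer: 25 + I*sqrt(47) ≈ 25.0 + 6.8557*I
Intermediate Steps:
z(C, H) = I*sqrt(47) (z(C, H) = sqrt(-47) = I*sqrt(47))
c(F) = -22*F
S(u, P) = u**2
g(m) = 25 (g(m) = 5**2 = 25)
g(c(4)) + z(-87 - 1*(-88), -87) = 25 + I*sqrt(47)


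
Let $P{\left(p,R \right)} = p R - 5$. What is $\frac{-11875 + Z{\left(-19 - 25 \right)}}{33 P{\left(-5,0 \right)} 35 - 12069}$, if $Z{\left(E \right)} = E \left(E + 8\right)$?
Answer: $\frac{10291}{17844} \approx 0.57672$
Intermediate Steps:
$P{\left(p,R \right)} = -5 + R p$ ($P{\left(p,R \right)} = R p - 5 = -5 + R p$)
$Z{\left(E \right)} = E \left(8 + E\right)$
$\frac{-11875 + Z{\left(-19 - 25 \right)}}{33 P{\left(-5,0 \right)} 35 - 12069} = \frac{-11875 + \left(-19 - 25\right) \left(8 - 44\right)}{33 \left(-5 + 0 \left(-5\right)\right) 35 - 12069} = \frac{-11875 - 44 \left(8 - 44\right)}{33 \left(-5 + 0\right) 35 - 12069} = \frac{-11875 - -1584}{33 \left(-5\right) 35 - 12069} = \frac{-11875 + 1584}{\left(-165\right) 35 - 12069} = - \frac{10291}{-5775 - 12069} = - \frac{10291}{-17844} = \left(-10291\right) \left(- \frac{1}{17844}\right) = \frac{10291}{17844}$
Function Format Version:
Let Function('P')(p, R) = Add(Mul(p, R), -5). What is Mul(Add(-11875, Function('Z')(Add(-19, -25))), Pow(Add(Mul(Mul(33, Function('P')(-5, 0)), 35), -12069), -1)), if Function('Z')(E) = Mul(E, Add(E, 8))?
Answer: Rational(10291, 17844) ≈ 0.57672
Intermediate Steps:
Function('P')(p, R) = Add(-5, Mul(R, p)) (Function('P')(p, R) = Add(Mul(R, p), -5) = Add(-5, Mul(R, p)))
Function('Z')(E) = Mul(E, Add(8, E))
Mul(Add(-11875, Function('Z')(Add(-19, -25))), Pow(Add(Mul(Mul(33, Function('P')(-5, 0)), 35), -12069), -1)) = Mul(Add(-11875, Mul(Add(-19, -25), Add(8, Add(-19, -25)))), Pow(Add(Mul(Mul(33, Add(-5, Mul(0, -5))), 35), -12069), -1)) = Mul(Add(-11875, Mul(-44, Add(8, -44))), Pow(Add(Mul(Mul(33, Add(-5, 0)), 35), -12069), -1)) = Mul(Add(-11875, Mul(-44, -36)), Pow(Add(Mul(Mul(33, -5), 35), -12069), -1)) = Mul(Add(-11875, 1584), Pow(Add(Mul(-165, 35), -12069), -1)) = Mul(-10291, Pow(Add(-5775, -12069), -1)) = Mul(-10291, Pow(-17844, -1)) = Mul(-10291, Rational(-1, 17844)) = Rational(10291, 17844)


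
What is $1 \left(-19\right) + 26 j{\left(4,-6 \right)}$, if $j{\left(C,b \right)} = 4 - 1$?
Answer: $59$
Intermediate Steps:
$j{\left(C,b \right)} = 3$
$1 \left(-19\right) + 26 j{\left(4,-6 \right)} = 1 \left(-19\right) + 26 \cdot 3 = -19 + 78 = 59$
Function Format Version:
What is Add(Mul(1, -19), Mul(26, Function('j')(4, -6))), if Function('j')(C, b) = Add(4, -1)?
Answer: 59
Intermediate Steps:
Function('j')(C, b) = 3
Add(Mul(1, -19), Mul(26, Function('j')(4, -6))) = Add(Mul(1, -19), Mul(26, 3)) = Add(-19, 78) = 59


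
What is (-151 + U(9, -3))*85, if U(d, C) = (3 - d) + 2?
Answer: -13175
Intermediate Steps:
U(d, C) = 5 - d
(-151 + U(9, -3))*85 = (-151 + (5 - 1*9))*85 = (-151 + (5 - 9))*85 = (-151 - 4)*85 = -155*85 = -13175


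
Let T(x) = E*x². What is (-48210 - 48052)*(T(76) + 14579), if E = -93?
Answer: 50305462318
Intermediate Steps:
T(x) = -93*x²
(-48210 - 48052)*(T(76) + 14579) = (-48210 - 48052)*(-93*76² + 14579) = -96262*(-93*5776 + 14579) = -96262*(-537168 + 14579) = -96262*(-522589) = 50305462318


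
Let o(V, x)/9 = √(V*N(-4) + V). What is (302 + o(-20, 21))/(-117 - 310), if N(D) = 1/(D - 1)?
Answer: -302/427 - 36*I/427 ≈ -0.70726 - 0.084309*I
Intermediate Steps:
N(D) = 1/(-1 + D)
o(V, x) = 18*√5*√V/5 (o(V, x) = 9*√(V/(-1 - 4) + V) = 9*√(V/(-5) + V) = 9*√(V*(-⅕) + V) = 9*√(-V/5 + V) = 9*√(4*V/5) = 9*(2*√5*√V/5) = 18*√5*√V/5)
(302 + o(-20, 21))/(-117 - 310) = (302 + 18*√5*√(-20)/5)/(-117 - 310) = (302 + 18*√5*(2*I*√5)/5)/(-427) = (302 + 36*I)*(-1/427) = -302/427 - 36*I/427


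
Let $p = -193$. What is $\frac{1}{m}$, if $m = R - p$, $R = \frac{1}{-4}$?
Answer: $\frac{4}{771} \approx 0.0051881$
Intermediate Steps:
$R = - \frac{1}{4} \approx -0.25$
$m = \frac{771}{4}$ ($m = - \frac{1}{4} - -193 = - \frac{1}{4} + 193 = \frac{771}{4} \approx 192.75$)
$\frac{1}{m} = \frac{1}{\frac{771}{4}} = \frac{4}{771}$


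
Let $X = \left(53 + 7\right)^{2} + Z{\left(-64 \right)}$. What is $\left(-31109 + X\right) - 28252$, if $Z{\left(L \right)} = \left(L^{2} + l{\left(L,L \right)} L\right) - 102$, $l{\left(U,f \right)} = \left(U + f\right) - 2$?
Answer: $-43447$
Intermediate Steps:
$l{\left(U,f \right)} = -2 + U + f$
$Z{\left(L \right)} = -102 + L^{2} + L \left(-2 + 2 L\right)$ ($Z{\left(L \right)} = \left(L^{2} + \left(-2 + L + L\right) L\right) - 102 = \left(L^{2} + \left(-2 + 2 L\right) L\right) - 102 = \left(L^{2} + L \left(-2 + 2 L\right)\right) - 102 = -102 + L^{2} + L \left(-2 + 2 L\right)$)
$X = 15914$ ($X = \left(53 + 7\right)^{2} - \left(-26 - 12288\right) = 60^{2} + \left(-102 + 128 + 3 \cdot 4096\right) = 3600 + \left(-102 + 128 + 12288\right) = 3600 + 12314 = 15914$)
$\left(-31109 + X\right) - 28252 = \left(-31109 + 15914\right) - 28252 = -15195 - 28252 = -43447$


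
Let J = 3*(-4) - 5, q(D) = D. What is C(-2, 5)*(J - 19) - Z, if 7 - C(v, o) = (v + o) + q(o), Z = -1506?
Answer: 1542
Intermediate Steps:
J = -17 (J = -12 - 5 = -17)
C(v, o) = 7 - v - 2*o (C(v, o) = 7 - ((v + o) + o) = 7 - ((o + v) + o) = 7 - (v + 2*o) = 7 + (-v - 2*o) = 7 - v - 2*o)
C(-2, 5)*(J - 19) - Z = (7 - 1*(-2) - 2*5)*(-17 - 19) - 1*(-1506) = (7 + 2 - 10)*(-36) + 1506 = -1*(-36) + 1506 = 36 + 1506 = 1542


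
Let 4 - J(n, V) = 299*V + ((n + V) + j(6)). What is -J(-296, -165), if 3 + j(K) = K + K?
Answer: -49791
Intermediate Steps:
j(K) = -3 + 2*K (j(K) = -3 + (K + K) = -3 + 2*K)
J(n, V) = -5 - n - 300*V (J(n, V) = 4 - (299*V + ((n + V) + (-3 + 2*6))) = 4 - (299*V + ((V + n) + (-3 + 12))) = 4 - (299*V + ((V + n) + 9)) = 4 - (299*V + (9 + V + n)) = 4 - (9 + n + 300*V) = 4 + (-9 - n - 300*V) = -5 - n - 300*V)
-J(-296, -165) = -(-5 - 1*(-296) - 300*(-165)) = -(-5 + 296 + 49500) = -1*49791 = -49791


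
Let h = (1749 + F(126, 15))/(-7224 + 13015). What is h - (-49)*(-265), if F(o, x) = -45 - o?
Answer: -75194557/5791 ≈ -12985.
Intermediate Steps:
h = 1578/5791 (h = (1749 + (-45 - 1*126))/(-7224 + 13015) = (1749 + (-45 - 126))/5791 = (1749 - 171)*(1/5791) = 1578*(1/5791) = 1578/5791 ≈ 0.27249)
h - (-49)*(-265) = 1578/5791 - (-49)*(-265) = 1578/5791 - 1*12985 = 1578/5791 - 12985 = -75194557/5791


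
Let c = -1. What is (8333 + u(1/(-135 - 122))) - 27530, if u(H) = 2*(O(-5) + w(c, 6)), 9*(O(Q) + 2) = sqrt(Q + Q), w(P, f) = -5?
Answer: -19211 + 2*I*sqrt(10)/9 ≈ -19211.0 + 0.70273*I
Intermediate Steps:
O(Q) = -2 + sqrt(2)*sqrt(Q)/9 (O(Q) = -2 + sqrt(Q + Q)/9 = -2 + sqrt(2*Q)/9 = -2 + (sqrt(2)*sqrt(Q))/9 = -2 + sqrt(2)*sqrt(Q)/9)
u(H) = -14 + 2*I*sqrt(10)/9 (u(H) = 2*((-2 + sqrt(2)*sqrt(-5)/9) - 5) = 2*((-2 + sqrt(2)*(I*sqrt(5))/9) - 5) = 2*((-2 + I*sqrt(10)/9) - 5) = 2*(-7 + I*sqrt(10)/9) = -14 + 2*I*sqrt(10)/9)
(8333 + u(1/(-135 - 122))) - 27530 = (8333 + (-14 + 2*I*sqrt(10)/9)) - 27530 = (8319 + 2*I*sqrt(10)/9) - 27530 = -19211 + 2*I*sqrt(10)/9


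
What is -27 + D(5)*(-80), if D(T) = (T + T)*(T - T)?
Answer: -27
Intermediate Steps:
D(T) = 0 (D(T) = (2*T)*0 = 0)
-27 + D(5)*(-80) = -27 + 0*(-80) = -27 + 0 = -27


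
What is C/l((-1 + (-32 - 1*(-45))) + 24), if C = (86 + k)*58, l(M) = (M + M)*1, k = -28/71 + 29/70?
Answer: 12398051/178920 ≈ 69.294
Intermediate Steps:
k = 99/4970 (k = -28*1/71 + 29*(1/70) = -28/71 + 29/70 = 99/4970 ≈ 0.019920)
l(M) = 2*M (l(M) = (2*M)*1 = 2*M)
C = 12398051/2485 (C = (86 + 99/4970)*58 = (427519/4970)*58 = 12398051/2485 ≈ 4989.2)
C/l((-1 + (-32 - 1*(-45))) + 24) = 12398051/(2485*((2*((-1 + (-32 - 1*(-45))) + 24)))) = 12398051/(2485*((2*((-1 + (-32 + 45)) + 24)))) = 12398051/(2485*((2*((-1 + 13) + 24)))) = 12398051/(2485*((2*(12 + 24)))) = 12398051/(2485*((2*36))) = (12398051/2485)/72 = (12398051/2485)*(1/72) = 12398051/178920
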